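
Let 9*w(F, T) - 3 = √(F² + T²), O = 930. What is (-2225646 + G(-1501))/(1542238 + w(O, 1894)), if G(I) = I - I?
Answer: -278030602788030/192658420768889 + 520801164*√6586/192658420768889 ≈ -1.4429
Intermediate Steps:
G(I) = 0
w(F, T) = ⅓ + √(F² + T²)/9
(-2225646 + G(-1501))/(1542238 + w(O, 1894)) = (-2225646 + 0)/(1542238 + (⅓ + √(930² + 1894²)/9)) = -2225646/(1542238 + (⅓ + √(864900 + 3587236)/9)) = -2225646/(1542238 + (⅓ + √4452136/9)) = -2225646/(1542238 + (⅓ + (26*√6586)/9)) = -2225646/(1542238 + (⅓ + 26*√6586/9)) = -2225646/(4626715/3 + 26*√6586/9)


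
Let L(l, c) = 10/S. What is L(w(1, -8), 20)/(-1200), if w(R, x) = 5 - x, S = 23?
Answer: -1/2760 ≈ -0.00036232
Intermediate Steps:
L(l, c) = 10/23
L(w(1, -8), 20)/(-1200) = (10/23)/(-1200) = (10/23)*(-1/1200) = -1/2760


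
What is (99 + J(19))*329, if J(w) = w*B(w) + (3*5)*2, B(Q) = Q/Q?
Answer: 48692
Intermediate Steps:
B(Q) = 1
J(w) = 30 + w (J(w) = w*1 + (3*5)*2 = w + 15*2 = w + 30 = 30 + w)
(99 + J(19))*329 = (99 + (30 + 19))*329 = (99 + 49)*329 = 148*329 = 48692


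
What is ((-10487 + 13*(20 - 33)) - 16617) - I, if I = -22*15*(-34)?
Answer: -38493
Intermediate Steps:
I = 11220 (I = -330*(-34) = 11220)
((-10487 + 13*(20 - 33)) - 16617) - I = ((-10487 + 13*(20 - 33)) - 16617) - 1*11220 = ((-10487 + 13*(-13)) - 16617) - 11220 = ((-10487 - 169) - 16617) - 11220 = (-10656 - 16617) - 11220 = -27273 - 11220 = -38493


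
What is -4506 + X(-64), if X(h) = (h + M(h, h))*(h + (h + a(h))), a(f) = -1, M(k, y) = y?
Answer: 12006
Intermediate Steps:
X(h) = 2*h*(-1 + 2*h) (X(h) = (h + h)*(h + (h - 1)) = (2*h)*(h + (-1 + h)) = (2*h)*(-1 + 2*h) = 2*h*(-1 + 2*h))
-4506 + X(-64) = -4506 + 2*(-64)*(-1 + 2*(-64)) = -4506 + 2*(-64)*(-1 - 128) = -4506 + 2*(-64)*(-129) = -4506 + 16512 = 12006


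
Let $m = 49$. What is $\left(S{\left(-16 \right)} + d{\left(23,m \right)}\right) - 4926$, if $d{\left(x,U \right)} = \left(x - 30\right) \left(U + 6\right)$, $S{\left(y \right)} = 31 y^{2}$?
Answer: $2625$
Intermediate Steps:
$d{\left(x,U \right)} = \left(-30 + x\right) \left(6 + U\right)$
$\left(S{\left(-16 \right)} + d{\left(23,m \right)}\right) - 4926 = \left(31 \left(-16\right)^{2} + \left(-180 - 1470 + 6 \cdot 23 + 49 \cdot 23\right)\right) - 4926 = \left(31 \cdot 256 + \left(-180 - 1470 + 138 + 1127\right)\right) - 4926 = \left(7936 - 385\right) - 4926 = 7551 - 4926 = 2625$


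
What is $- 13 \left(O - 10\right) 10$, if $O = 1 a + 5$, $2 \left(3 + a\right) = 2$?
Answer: $910$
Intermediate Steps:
$a = -2$ ($a = -3 + \frac{1}{2} \cdot 2 = -3 + 1 = -2$)
$O = 3$ ($O = 1 \left(-2\right) + 5 = -2 + 5 = 3$)
$- 13 \left(O - 10\right) 10 = - 13 \left(3 - 10\right) 10 = \left(-13\right) \left(-7\right) 10 = 91 \cdot 10 = 910$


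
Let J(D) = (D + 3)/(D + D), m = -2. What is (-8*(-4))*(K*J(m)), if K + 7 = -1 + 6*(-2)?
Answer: 160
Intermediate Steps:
K = -20 (K = -7 + (-1 + 6*(-2)) = -7 + (-1 - 12) = -7 - 13 = -20)
J(D) = (3 + D)/(2*D) (J(D) = (3 + D)/((2*D)) = (3 + D)*(1/(2*D)) = (3 + D)/(2*D))
(-8*(-4))*(K*J(m)) = (-8*(-4))*(-10*(3 - 2)/(-2)) = 32*(-10*(-1)/2) = 32*(-20*(-¼)) = 32*5 = 160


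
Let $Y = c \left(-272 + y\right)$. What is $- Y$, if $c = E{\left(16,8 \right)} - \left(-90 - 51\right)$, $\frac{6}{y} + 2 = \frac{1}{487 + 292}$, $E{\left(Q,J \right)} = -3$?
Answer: $\frac{6565396}{173} \approx 37950.0$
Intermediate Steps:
$y = - \frac{1558}{519}$ ($y = \frac{6}{-2 + \frac{1}{487 + 292}} = \frac{6}{-2 + \frac{1}{779}} = \frac{6}{- \frac{1557}{779}} = 6 \left(- \frac{779}{1557}\right) = - \frac{1558}{519} \approx -3.0019$)
$c = 138$ ($c = -3 - \left(-90 - 51\right) = -3 - -141 = -3 + 141 = 138$)
$Y = - \frac{6565396}{173}$ ($Y = 138 \left(-272 - \frac{1558}{519}\right) = 138 \left(- \frac{142726}{519}\right) = - \frac{6565396}{173} \approx -37950.0$)
$- Y = \left(-1\right) \left(- \frac{6565396}{173}\right) = \frac{6565396}{173}$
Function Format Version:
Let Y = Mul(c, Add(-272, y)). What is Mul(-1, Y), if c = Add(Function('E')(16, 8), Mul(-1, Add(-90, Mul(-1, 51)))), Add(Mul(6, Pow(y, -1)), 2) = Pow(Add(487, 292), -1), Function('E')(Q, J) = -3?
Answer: Rational(6565396, 173) ≈ 37950.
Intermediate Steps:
y = Rational(-1558, 519) (y = Mul(6, Pow(Add(-2, Pow(Add(487, 292), -1)), -1)) = Mul(6, Pow(Add(-2, Pow(779, -1)), -1)) = Mul(6, Pow(Add(-2, Rational(1, 779)), -1)) = Mul(6, Pow(Rational(-1557, 779), -1)) = Mul(6, Rational(-779, 1557)) = Rational(-1558, 519) ≈ -3.0019)
c = 138 (c = Add(-3, Mul(-1, Add(-90, Mul(-1, 51)))) = Add(-3, Mul(-1, Add(-90, -51))) = Add(-3, Mul(-1, -141)) = Add(-3, 141) = 138)
Y = Rational(-6565396, 173) (Y = Mul(138, Add(-272, Rational(-1558, 519))) = Mul(138, Rational(-142726, 519)) = Rational(-6565396, 173) ≈ -37950.)
Mul(-1, Y) = Mul(-1, Rational(-6565396, 173)) = Rational(6565396, 173)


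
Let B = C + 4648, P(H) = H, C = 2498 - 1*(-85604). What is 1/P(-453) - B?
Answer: -42015751/453 ≈ -92750.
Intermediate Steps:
C = 88102 (C = 2498 + 85604 = 88102)
B = 92750 (B = 88102 + 4648 = 92750)
1/P(-453) - B = 1/(-453) - 1*92750 = -1/453 - 92750 = -42015751/453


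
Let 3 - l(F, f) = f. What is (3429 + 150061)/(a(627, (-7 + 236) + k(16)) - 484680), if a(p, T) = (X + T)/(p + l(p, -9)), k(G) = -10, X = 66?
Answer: -6538674/20647349 ≈ -0.31668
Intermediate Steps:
l(F, f) = 3 - f
a(p, T) = (66 + T)/(12 + p) (a(p, T) = (66 + T)/(p + (3 - 1*(-9))) = (66 + T)/(p + (3 + 9)) = (66 + T)/(p + 12) = (66 + T)/(12 + p))
(3429 + 150061)/(a(627, (-7 + 236) + k(16)) - 484680) = (3429 + 150061)/((66 + ((-7 + 236) - 10))/(12 + 627) - 484680) = 153490/((66 + (229 - 10))/639 - 484680) = 153490/((66 + 219)/639 - 484680) = 153490/((1/639)*285 - 484680) = 153490/(95/213 - 484680) = 153490/(-103236745/213) = 153490*(-213/103236745) = -6538674/20647349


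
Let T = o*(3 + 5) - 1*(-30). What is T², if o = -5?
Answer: 100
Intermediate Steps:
T = -10 (T = -5*(3 + 5) - 1*(-30) = -5*8 + 30 = -40 + 30 = -10)
T² = (-10)² = 100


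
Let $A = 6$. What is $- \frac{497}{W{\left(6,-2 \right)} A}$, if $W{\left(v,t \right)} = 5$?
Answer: $- \frac{497}{30} \approx -16.567$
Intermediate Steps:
$- \frac{497}{W{\left(6,-2 \right)} A} = - \frac{497}{5 \cdot 6} = - \frac{497}{30}$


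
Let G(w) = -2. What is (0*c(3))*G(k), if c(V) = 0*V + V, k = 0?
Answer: 0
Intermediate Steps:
c(V) = V (c(V) = 0 + V = V)
(0*c(3))*G(k) = (0*3)*(-2) = 0*(-2) = 0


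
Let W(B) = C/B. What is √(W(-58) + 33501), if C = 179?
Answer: √112686982/58 ≈ 183.02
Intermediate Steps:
W(B) = 179/B
√(W(-58) + 33501) = √(179/(-58) + 33501) = √(179*(-1/58) + 33501) = √(-179/58 + 33501) = √(1942879/58) = √112686982/58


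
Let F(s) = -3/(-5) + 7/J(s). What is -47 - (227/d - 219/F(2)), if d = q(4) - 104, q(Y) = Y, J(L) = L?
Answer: 35607/4100 ≈ 8.6846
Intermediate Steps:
d = -100 (d = 4 - 104 = -100)
F(s) = ⅗ + 7/s (F(s) = -3/(-5) + 7/s = -3*(-⅕) + 7/s = ⅗ + 7/s)
-47 - (227/d - 219/F(2)) = -47 - (227/(-100) - 219/(⅗ + 7/2)) = -47 - (227*(-1/100) - 219/(⅗ + 7*(½))) = -47 - (-227/100 - 219/(⅗ + 7/2)) = -47 - (-227/100 - 219/41/10) = -47 - (-227/100 - 219*10/41) = -47 - (-227/100 - 2190/41) = -47 - 1*(-228307/4100) = -47 + 228307/4100 = 35607/4100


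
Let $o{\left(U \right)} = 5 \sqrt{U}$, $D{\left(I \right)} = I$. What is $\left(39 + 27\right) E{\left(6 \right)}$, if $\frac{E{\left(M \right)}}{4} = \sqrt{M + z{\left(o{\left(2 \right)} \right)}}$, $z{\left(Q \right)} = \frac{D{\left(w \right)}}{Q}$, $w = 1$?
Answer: $\frac{132 \sqrt{600 + 10 \sqrt{2}}}{5} \approx 654.24$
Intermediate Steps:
$z{\left(Q \right)} = \frac{1}{Q}$ ($z{\left(Q \right)} = 1 \frac{1}{Q} = \frac{1}{Q}$)
$E{\left(M \right)} = 4 \sqrt{M + \frac{\sqrt{2}}{10}}$ ($E{\left(M \right)} = 4 \sqrt{M + \frac{1}{5 \sqrt{2}}} = 4 \sqrt{M + \frac{\sqrt{2}}{10}}$)
$\left(39 + 27\right) E{\left(6 \right)} = \left(39 + 27\right) \frac{2 \sqrt{10 \sqrt{2} + 100 \cdot 6}}{5} = 66 \frac{2 \sqrt{10 \sqrt{2} + 600}}{5} = 66 \frac{2 \sqrt{600 + 10 \sqrt{2}}}{5} = \frac{132 \sqrt{600 + 10 \sqrt{2}}}{5}$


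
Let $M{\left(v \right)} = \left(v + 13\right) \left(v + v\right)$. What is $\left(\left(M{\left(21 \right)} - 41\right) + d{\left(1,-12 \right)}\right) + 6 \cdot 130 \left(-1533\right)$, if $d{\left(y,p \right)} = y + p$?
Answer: $-1194364$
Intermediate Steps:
$M{\left(v \right)} = 2 v \left(13 + v\right)$ ($M{\left(v \right)} = \left(13 + v\right) 2 v = 2 v \left(13 + v\right)$)
$d{\left(y,p \right)} = p + y$
$\left(\left(M{\left(21 \right)} - 41\right) + d{\left(1,-12 \right)}\right) + 6 \cdot 130 \left(-1533\right) = \left(\left(2 \cdot 21 \left(13 + 21\right) - 41\right) + \left(-12 + 1\right)\right) + 6 \cdot 130 \left(-1533\right) = \left(\left(2 \cdot 21 \cdot 34 - 41\right) - 11\right) + 780 \left(-1533\right) = \left(\left(1428 - 41\right) - 11\right) - 1195740 = \left(1387 - 11\right) - 1195740 = 1376 - 1195740 = -1194364$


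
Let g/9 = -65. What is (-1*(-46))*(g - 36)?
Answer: -28566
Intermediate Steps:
g = -585 (g = 9*(-65) = -585)
(-1*(-46))*(g - 36) = (-1*(-46))*(-585 - 36) = 46*(-621) = -28566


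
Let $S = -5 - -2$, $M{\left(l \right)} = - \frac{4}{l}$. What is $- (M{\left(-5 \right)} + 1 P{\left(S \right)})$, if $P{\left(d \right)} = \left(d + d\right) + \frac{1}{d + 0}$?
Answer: $\frac{83}{15} \approx 5.5333$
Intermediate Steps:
$S = -3$ ($S = -5 + 2 = -3$)
$P{\left(d \right)} = \frac{1}{d} + 2 d$ ($P{\left(d \right)} = 2 d + \frac{1}{d} = \frac{1}{d} + 2 d$)
$- (M{\left(-5 \right)} + 1 P{\left(S \right)}) = - (- \frac{4}{-5} + 1 \left(\frac{1}{-3} + 2 \left(-3\right)\right)) = - (\left(-4\right) \left(- \frac{1}{5}\right) + 1 \left(- \frac{1}{3} - 6\right)) = - (\frac{4}{5} + 1 \left(- \frac{19}{3}\right)) = - (\frac{4}{5} - \frac{19}{3}) = \left(-1\right) \left(- \frac{83}{15}\right) = \frac{83}{15}$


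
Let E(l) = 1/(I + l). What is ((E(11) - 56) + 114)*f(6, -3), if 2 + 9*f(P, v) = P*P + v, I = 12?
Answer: 13795/69 ≈ 199.93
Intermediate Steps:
f(P, v) = -2/9 + v/9 + P**2/9 (f(P, v) = -2/9 + (P*P + v)/9 = -2/9 + (P**2 + v)/9 = -2/9 + (v + P**2)/9 = -2/9 + (v/9 + P**2/9) = -2/9 + v/9 + P**2/9)
E(l) = 1/(12 + l)
((E(11) - 56) + 114)*f(6, -3) = ((1/(12 + 11) - 56) + 114)*(-2/9 + (1/9)*(-3) + (1/9)*6**2) = ((1/23 - 56) + 114)*(-2/9 - 1/3 + (1/9)*36) = ((1/23 - 56) + 114)*(-2/9 - 1/3 + 4) = (-1287/23 + 114)*(31/9) = (1335/23)*(31/9) = 13795/69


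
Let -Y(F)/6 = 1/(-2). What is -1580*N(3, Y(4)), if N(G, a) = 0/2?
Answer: 0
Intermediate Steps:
Y(F) = 3 (Y(F) = -6/(-2) = -6*(-½) = 3)
N(G, a) = 0 (N(G, a) = 0*(½) = 0)
-1580*N(3, Y(4)) = -1580*0 = 0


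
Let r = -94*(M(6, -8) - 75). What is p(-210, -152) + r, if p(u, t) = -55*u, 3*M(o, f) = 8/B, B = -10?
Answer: 279376/15 ≈ 18625.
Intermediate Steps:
M(o, f) = -4/15 (M(o, f) = (8/(-10))/3 = (8*(-⅒))/3 = (⅓)*(-⅘) = -4/15)
r = 106126/15 (r = -94*(-4/15 - 75) = -94*(-1129/15) = 106126/15 ≈ 7075.1)
p(-210, -152) + r = -55*(-210) + 106126/15 = 11550 + 106126/15 = 279376/15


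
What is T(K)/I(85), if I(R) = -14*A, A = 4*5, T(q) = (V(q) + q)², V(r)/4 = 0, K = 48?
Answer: -288/35 ≈ -8.2286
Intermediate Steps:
V(r) = 0 (V(r) = 4*0 = 0)
T(q) = q² (T(q) = (0 + q)² = q²)
A = 20
I(R) = -280 (I(R) = -14*20 = -280)
T(K)/I(85) = 48²/(-280) = 2304*(-1/280) = -288/35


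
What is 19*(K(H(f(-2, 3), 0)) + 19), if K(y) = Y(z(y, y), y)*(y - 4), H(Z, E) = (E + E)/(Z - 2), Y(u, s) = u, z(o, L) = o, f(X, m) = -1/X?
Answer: 361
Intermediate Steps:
H(Z, E) = 2*E/(-2 + Z) (H(Z, E) = (2*E)/(-2 + Z) = 2*E/(-2 + Z))
K(y) = y*(-4 + y) (K(y) = y*(y - 4) = y*(-4 + y))
19*(K(H(f(-2, 3), 0)) + 19) = 19*((2*0/(-2 - 1/(-2)))*(-4 + 2*0/(-2 - 1/(-2))) + 19) = 19*((2*0/(-2 - 1*(-1/2)))*(-4 + 2*0/(-2 - 1*(-1/2))) + 19) = 19*((2*0/(-2 + 1/2))*(-4 + 2*0/(-2 + 1/2)) + 19) = 19*((2*0/(-3/2))*(-4 + 2*0/(-3/2)) + 19) = 19*((2*0*(-2/3))*(-4 + 2*0*(-2/3)) + 19) = 19*(0*(-4 + 0) + 19) = 19*(0*(-4) + 19) = 19*(0 + 19) = 19*19 = 361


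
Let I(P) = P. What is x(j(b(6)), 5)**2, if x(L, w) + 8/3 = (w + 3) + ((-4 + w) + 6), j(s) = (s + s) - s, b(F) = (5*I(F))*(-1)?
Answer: 1369/9 ≈ 152.11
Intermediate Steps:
b(F) = -5*F (b(F) = (5*F)*(-1) = -5*F)
j(s) = s (j(s) = 2*s - s = s)
x(L, w) = 7/3 + 2*w (x(L, w) = -8/3 + ((w + 3) + ((-4 + w) + 6)) = -8/3 + ((3 + w) + (2 + w)) = -8/3 + (5 + 2*w) = 7/3 + 2*w)
x(j(b(6)), 5)**2 = (7/3 + 2*5)**2 = (7/3 + 10)**2 = (37/3)**2 = 1369/9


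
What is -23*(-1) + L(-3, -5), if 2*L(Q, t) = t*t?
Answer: 71/2 ≈ 35.500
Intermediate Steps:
L(Q, t) = t²/2 (L(Q, t) = (t*t)/2 = t²/2)
-23*(-1) + L(-3, -5) = -23*(-1) + (½)*(-5)² = 23 + (½)*25 = 23 + 25/2 = 71/2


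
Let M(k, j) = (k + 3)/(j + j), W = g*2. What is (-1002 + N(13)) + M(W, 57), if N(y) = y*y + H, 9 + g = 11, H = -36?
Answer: -99059/114 ≈ -868.94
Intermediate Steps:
g = 2 (g = -9 + 11 = 2)
W = 4 (W = 2*2 = 4)
M(k, j) = (3 + k)/(2*j) (M(k, j) = (3 + k)/((2*j)) = (3 + k)*(1/(2*j)) = (3 + k)/(2*j))
N(y) = -36 + y² (N(y) = y*y - 36 = y² - 36 = -36 + y²)
(-1002 + N(13)) + M(W, 57) = (-1002 + (-36 + 13²)) + (½)*(3 + 4)/57 = (-1002 + (-36 + 169)) + (½)*(1/57)*7 = (-1002 + 133) + 7/114 = -869 + 7/114 = -99059/114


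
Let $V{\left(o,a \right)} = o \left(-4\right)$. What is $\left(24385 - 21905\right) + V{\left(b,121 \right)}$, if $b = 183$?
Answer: $1748$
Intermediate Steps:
$V{\left(o,a \right)} = - 4 o$
$\left(24385 - 21905\right) + V{\left(b,121 \right)} = \left(24385 - 21905\right) - 732 = 2480 - 732 = 1748$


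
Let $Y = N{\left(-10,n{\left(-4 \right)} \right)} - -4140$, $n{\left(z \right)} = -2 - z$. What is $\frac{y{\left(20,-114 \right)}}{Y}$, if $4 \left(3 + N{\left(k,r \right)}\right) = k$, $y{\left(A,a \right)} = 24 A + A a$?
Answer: $- \frac{3600}{8269} \approx -0.43536$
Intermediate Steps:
$N{\left(k,r \right)} = -3 + \frac{k}{4}$
$Y = \frac{8269}{2}$ ($Y = \left(-3 + \frac{1}{4} \left(-10\right)\right) - -4140 = \left(-3 - \frac{5}{2}\right) + 4140 = - \frac{11}{2} + 4140 = \frac{8269}{2} \approx 4134.5$)
$\frac{y{\left(20,-114 \right)}}{Y} = \frac{20 \left(24 - 114\right)}{\frac{8269}{2}} = 20 \left(-90\right) \frac{2}{8269} = \left(-1800\right) \frac{2}{8269} = - \frac{3600}{8269}$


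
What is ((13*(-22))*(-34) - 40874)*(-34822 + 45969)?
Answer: -347229050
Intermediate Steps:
((13*(-22))*(-34) - 40874)*(-34822 + 45969) = (-286*(-34) - 40874)*11147 = (9724 - 40874)*11147 = -31150*11147 = -347229050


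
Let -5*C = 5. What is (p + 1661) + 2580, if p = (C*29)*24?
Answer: 3545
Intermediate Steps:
C = -1 (C = -1/5*5 = -1)
p = -696 (p = -1*29*24 = -29*24 = -696)
(p + 1661) + 2580 = (-696 + 1661) + 2580 = 965 + 2580 = 3545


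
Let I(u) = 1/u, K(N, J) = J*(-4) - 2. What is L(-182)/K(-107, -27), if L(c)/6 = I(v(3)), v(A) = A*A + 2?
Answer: 3/583 ≈ 0.0051458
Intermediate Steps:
v(A) = 2 + A² (v(A) = A² + 2 = 2 + A²)
K(N, J) = -2 - 4*J (K(N, J) = -4*J - 2 = -2 - 4*J)
I(u) = 1/u
L(c) = 6/11 (L(c) = 6/(2 + 3²) = 6/(2 + 9) = 6/11)
L(-182)/K(-107, -27) = 6/(11*(-2 - 4*(-27))) = 6/(11*(-2 + 108)) = (6/11)/106 = (6/11)*(1/106) = 3/583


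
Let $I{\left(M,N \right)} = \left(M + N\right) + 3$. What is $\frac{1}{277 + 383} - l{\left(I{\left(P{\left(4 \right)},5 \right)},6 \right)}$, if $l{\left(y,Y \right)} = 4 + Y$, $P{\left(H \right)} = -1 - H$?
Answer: $- \frac{6599}{660} \approx -9.9985$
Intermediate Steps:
$I{\left(M,N \right)} = 3 + M + N$
$\frac{1}{277 + 383} - l{\left(I{\left(P{\left(4 \right)},5 \right)},6 \right)} = \frac{1}{277 + 383} - \left(4 + 6\right) = \frac{1}{660} - 10 = - \frac{6599}{660}$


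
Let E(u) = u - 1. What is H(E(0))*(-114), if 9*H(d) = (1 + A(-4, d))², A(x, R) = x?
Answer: -114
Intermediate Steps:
E(u) = -1 + u
H(d) = 1 (H(d) = (1 - 4)²/9 = (⅑)*(-3)² = (⅑)*9 = 1)
H(E(0))*(-114) = 1*(-114) = -114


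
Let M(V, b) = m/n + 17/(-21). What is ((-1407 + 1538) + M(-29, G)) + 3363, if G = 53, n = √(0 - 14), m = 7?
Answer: 73357/21 - I*√14/2 ≈ 3493.2 - 1.8708*I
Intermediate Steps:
n = I*√14 (n = √(-14) = I*√14 ≈ 3.7417*I)
M(V, b) = -17/21 - I*√14/2 (M(V, b) = 7/((I*√14)) + 17/(-21) = 7*(-I*√14/14) + 17*(-1/21) = -I*√14/2 - 17/21 = -17/21 - I*√14/2)
((-1407 + 1538) + M(-29, G)) + 3363 = ((-1407 + 1538) + (-17/21 - I*√14/2)) + 3363 = (131 + (-17/21 - I*√14/2)) + 3363 = (2734/21 - I*√14/2) + 3363 = 73357/21 - I*√14/2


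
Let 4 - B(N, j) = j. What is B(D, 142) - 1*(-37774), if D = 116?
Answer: 37636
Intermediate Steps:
B(N, j) = 4 - j
B(D, 142) - 1*(-37774) = (4 - 1*142) - 1*(-37774) = (4 - 142) + 37774 = -138 + 37774 = 37636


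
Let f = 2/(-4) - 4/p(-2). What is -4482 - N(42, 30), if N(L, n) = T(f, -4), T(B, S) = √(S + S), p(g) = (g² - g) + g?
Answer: -4482 - 2*I*√2 ≈ -4482.0 - 2.8284*I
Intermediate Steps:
p(g) = g²
f = -3/2 (f = 2/(-4) - 4/((-2)²) = 2*(-¼) - 4/4 = -½ - 4*¼ = -½ - 1 = -3/2 ≈ -1.5000)
T(B, S) = √2*√S (T(B, S) = √(2*S) = √2*√S)
N(L, n) = 2*I*√2 (N(L, n) = √2*√(-4) = √2*(2*I) = 2*I*√2)
-4482 - N(42, 30) = -4482 - 2*I*√2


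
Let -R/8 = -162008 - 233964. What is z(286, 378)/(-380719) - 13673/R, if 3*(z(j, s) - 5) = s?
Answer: -5620549543/1206032510944 ≈ -0.0046604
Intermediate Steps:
R = 3167776 (R = -8*(-162008 - 233964) = -8*(-395972) = 3167776)
z(j, s) = 5 + s/3
z(286, 378)/(-380719) - 13673/R = (5 + (1/3)*378)/(-380719) - 13673/3167776 = (5 + 126)*(-1/380719) - 13673*1/3167776 = 131*(-1/380719) - 13673/3167776 = -131/380719 - 13673/3167776 = -5620549543/1206032510944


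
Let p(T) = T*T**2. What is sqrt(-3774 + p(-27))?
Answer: I*sqrt(23457) ≈ 153.16*I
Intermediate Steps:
p(T) = T**3
sqrt(-3774 + p(-27)) = sqrt(-3774 + (-27)**3) = sqrt(-3774 - 19683) = sqrt(-23457) = I*sqrt(23457)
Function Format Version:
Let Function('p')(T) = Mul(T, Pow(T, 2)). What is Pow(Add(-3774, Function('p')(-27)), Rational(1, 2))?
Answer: Mul(I, Pow(23457, Rational(1, 2))) ≈ Mul(153.16, I)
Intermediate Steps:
Function('p')(T) = Pow(T, 3)
Pow(Add(-3774, Function('p')(-27)), Rational(1, 2)) = Pow(Add(-3774, Pow(-27, 3)), Rational(1, 2)) = Pow(Add(-3774, -19683), Rational(1, 2)) = Pow(-23457, Rational(1, 2)) = Mul(I, Pow(23457, Rational(1, 2)))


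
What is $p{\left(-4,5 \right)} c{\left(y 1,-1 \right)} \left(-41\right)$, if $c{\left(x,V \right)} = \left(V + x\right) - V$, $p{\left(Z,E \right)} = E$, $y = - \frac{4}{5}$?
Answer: $164$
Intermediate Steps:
$y = - \frac{4}{5}$ ($y = \left(-4\right) \frac{1}{5} = - \frac{4}{5} \approx -0.8$)
$c{\left(x,V \right)} = x$
$p{\left(-4,5 \right)} c{\left(y 1,-1 \right)} \left(-41\right) = 5 \left(\left(- \frac{4}{5}\right) 1\right) \left(-41\right) = 5 \left(- \frac{4}{5}\right) \left(-41\right) = \left(-4\right) \left(-41\right) = 164$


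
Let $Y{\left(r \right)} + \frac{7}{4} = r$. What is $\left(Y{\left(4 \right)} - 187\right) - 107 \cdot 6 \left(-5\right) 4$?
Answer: $\frac{50621}{4} \approx 12655.0$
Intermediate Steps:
$Y{\left(r \right)} = - \frac{7}{4} + r$
$\left(Y{\left(4 \right)} - 187\right) - 107 \cdot 6 \left(-5\right) 4 = \left(\left(- \frac{7}{4} + 4\right) - 187\right) - 107 \cdot 6 \left(-5\right) 4 = \left(\frac{9}{4} - 187\right) - 107 \left(\left(-30\right) 4\right) = - \frac{739}{4} - -12840 = - \frac{739}{4} + 12840 = \frac{50621}{4}$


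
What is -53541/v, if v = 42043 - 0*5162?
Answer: -53541/42043 ≈ -1.2735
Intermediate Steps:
v = 42043 (v = 42043 - 1*0 = 42043 + 0 = 42043)
-53541/v = -53541/42043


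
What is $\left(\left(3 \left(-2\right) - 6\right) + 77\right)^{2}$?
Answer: $4225$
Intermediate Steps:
$\left(\left(3 \left(-2\right) - 6\right) + 77\right)^{2} = \left(\left(-6 - 6\right) + 77\right)^{2} = \left(-12 + 77\right)^{2} = 65^{2} = 4225$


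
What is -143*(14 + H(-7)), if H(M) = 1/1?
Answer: -2145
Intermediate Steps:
H(M) = 1
-143*(14 + H(-7)) = -143*(14 + 1) = -143*15 = -2145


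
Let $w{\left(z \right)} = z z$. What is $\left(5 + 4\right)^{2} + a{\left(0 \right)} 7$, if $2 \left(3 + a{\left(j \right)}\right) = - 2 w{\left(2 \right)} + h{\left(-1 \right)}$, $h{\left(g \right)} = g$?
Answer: $\frac{57}{2} \approx 28.5$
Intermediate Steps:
$w{\left(z \right)} = z^{2}$
$a{\left(j \right)} = - \frac{15}{2}$ ($a{\left(j \right)} = -3 + \frac{- 2 \cdot 2^{2} - 1}{2} = -3 + \frac{\left(-2\right) 4 - 1}{2} = -3 + \frac{-8 - 1}{2} = -3 + \frac{1}{2} \left(-9\right) = -3 - \frac{9}{2} = - \frac{15}{2}$)
$\left(5 + 4\right)^{2} + a{\left(0 \right)} 7 = \left(5 + 4\right)^{2} - \frac{105}{2} = 9^{2} - \frac{105}{2} = 81 - \frac{105}{2} = \frac{57}{2}$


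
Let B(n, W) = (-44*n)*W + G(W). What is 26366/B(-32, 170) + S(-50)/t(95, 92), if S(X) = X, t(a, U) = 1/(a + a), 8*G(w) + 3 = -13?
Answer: -1136937317/119679 ≈ -9499.9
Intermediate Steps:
G(w) = -2 (G(w) = -3/8 + (⅛)*(-13) = -3/8 - 13/8 = -2)
t(a, U) = 1/(2*a)
B(n, W) = -2 - 44*W*n (B(n, W) = (-44*n)*W - 2 = -44*W*n - 2 = -2 - 44*W*n)
26366/B(-32, 170) + S(-50)/t(95, 92) = 26366/(-2 - 44*170*(-32)) - 50/((½)/95) = 26366/(-2 + 239360) - 50/((½)*(1/95)) = 26366/239358 - 50/1/190 = 26366*(1/239358) - 50*190 = 13183/119679 - 9500 = -1136937317/119679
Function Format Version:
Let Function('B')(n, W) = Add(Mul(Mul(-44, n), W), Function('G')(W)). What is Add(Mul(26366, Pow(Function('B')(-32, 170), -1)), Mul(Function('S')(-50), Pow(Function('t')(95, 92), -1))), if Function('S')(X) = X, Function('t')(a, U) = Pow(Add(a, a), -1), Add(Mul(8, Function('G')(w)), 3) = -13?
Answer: Rational(-1136937317, 119679) ≈ -9499.9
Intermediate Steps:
Function('G')(w) = -2 (Function('G')(w) = Add(Rational(-3, 8), Mul(Rational(1, 8), -13)) = Add(Rational(-3, 8), Rational(-13, 8)) = -2)
Function('t')(a, U) = Mul(Rational(1, 2), Pow(a, -1)) (Function('t')(a, U) = Pow(Mul(2, a), -1) = Mul(Rational(1, 2), Pow(a, -1)))
Function('B')(n, W) = Add(-2, Mul(-44, W, n)) (Function('B')(n, W) = Add(Mul(Mul(-44, n), W), -2) = Add(Mul(-44, W, n), -2) = Add(-2, Mul(-44, W, n)))
Add(Mul(26366, Pow(Function('B')(-32, 170), -1)), Mul(Function('S')(-50), Pow(Function('t')(95, 92), -1))) = Add(Mul(26366, Pow(Add(-2, Mul(-44, 170, -32)), -1)), Mul(-50, Pow(Mul(Rational(1, 2), Pow(95, -1)), -1))) = Add(Mul(26366, Pow(Add(-2, 239360), -1)), Mul(-50, Pow(Mul(Rational(1, 2), Rational(1, 95)), -1))) = Add(Mul(26366, Pow(239358, -1)), Mul(-50, Pow(Rational(1, 190), -1))) = Add(Mul(26366, Rational(1, 239358)), Mul(-50, 190)) = Add(Rational(13183, 119679), -9500) = Rational(-1136937317, 119679)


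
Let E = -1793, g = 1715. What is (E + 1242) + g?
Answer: 1164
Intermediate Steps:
(E + 1242) + g = (-1793 + 1242) + 1715 = -551 + 1715 = 1164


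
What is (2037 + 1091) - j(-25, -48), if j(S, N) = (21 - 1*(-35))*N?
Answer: 5816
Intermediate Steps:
j(S, N) = 56*N (j(S, N) = (21 + 35)*N = 56*N)
(2037 + 1091) - j(-25, -48) = (2037 + 1091) - 56*(-48) = 3128 - 1*(-2688) = 3128 + 2688 = 5816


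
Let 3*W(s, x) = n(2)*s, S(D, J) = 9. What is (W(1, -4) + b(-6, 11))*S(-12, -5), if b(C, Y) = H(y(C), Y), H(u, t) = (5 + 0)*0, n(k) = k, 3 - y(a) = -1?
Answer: 6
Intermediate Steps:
y(a) = 4 (y(a) = 3 - 1*(-1) = 3 + 1 = 4)
H(u, t) = 0 (H(u, t) = 5*0 = 0)
W(s, x) = 2*s/3 (W(s, x) = (2*s)/3 = 2*s/3)
b(C, Y) = 0
(W(1, -4) + b(-6, 11))*S(-12, -5) = ((⅔)*1 + 0)*9 = (⅔ + 0)*9 = (⅔)*9 = 6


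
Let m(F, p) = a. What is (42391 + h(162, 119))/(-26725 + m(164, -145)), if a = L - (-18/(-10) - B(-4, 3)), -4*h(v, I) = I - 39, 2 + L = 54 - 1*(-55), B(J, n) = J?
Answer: -30265/19017 ≈ -1.5915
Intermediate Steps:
L = 107 (L = -2 + (54 - 1*(-55)) = -2 + (54 + 55) = -2 + 109 = 107)
h(v, I) = 39/4 - I/4 (h(v, I) = -(I - 39)/4 = -(-39 + I)/4 = 39/4 - I/4)
a = 506/5 (a = 107 - (-18/(-10) - 1*(-4)) = 107 - (-18*(-⅒) + 4) = 107 - (9/5 + 4) = 107 - 1*29/5 = 107 - 29/5 = 506/5 ≈ 101.20)
m(F, p) = 506/5
(42391 + h(162, 119))/(-26725 + m(164, -145)) = (42391 + (39/4 - ¼*119))/(-26725 + 506/5) = (42391 + (39/4 - 119/4))/(-133119/5) = (42391 - 20)*(-5/133119) = 42371*(-5/133119) = -30265/19017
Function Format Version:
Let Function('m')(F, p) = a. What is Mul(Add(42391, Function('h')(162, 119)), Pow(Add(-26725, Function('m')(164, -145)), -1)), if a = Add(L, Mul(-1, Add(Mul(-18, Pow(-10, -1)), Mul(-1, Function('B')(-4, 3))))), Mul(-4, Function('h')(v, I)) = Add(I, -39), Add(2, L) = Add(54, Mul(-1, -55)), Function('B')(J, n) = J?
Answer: Rational(-30265, 19017) ≈ -1.5915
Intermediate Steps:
L = 107 (L = Add(-2, Add(54, Mul(-1, -55))) = Add(-2, Add(54, 55)) = Add(-2, 109) = 107)
Function('h')(v, I) = Add(Rational(39, 4), Mul(Rational(-1, 4), I)) (Function('h')(v, I) = Mul(Rational(-1, 4), Add(I, -39)) = Mul(Rational(-1, 4), Add(-39, I)) = Add(Rational(39, 4), Mul(Rational(-1, 4), I)))
a = Rational(506, 5) (a = Add(107, Mul(-1, Add(Mul(-18, Pow(-10, -1)), Mul(-1, -4)))) = Add(107, Mul(-1, Add(Mul(-18, Rational(-1, 10)), 4))) = Add(107, Mul(-1, Add(Rational(9, 5), 4))) = Add(107, Mul(-1, Rational(29, 5))) = Add(107, Rational(-29, 5)) = Rational(506, 5) ≈ 101.20)
Function('m')(F, p) = Rational(506, 5)
Mul(Add(42391, Function('h')(162, 119)), Pow(Add(-26725, Function('m')(164, -145)), -1)) = Mul(Add(42391, Add(Rational(39, 4), Mul(Rational(-1, 4), 119))), Pow(Add(-26725, Rational(506, 5)), -1)) = Mul(Add(42391, Add(Rational(39, 4), Rational(-119, 4))), Pow(Rational(-133119, 5), -1)) = Mul(Add(42391, -20), Rational(-5, 133119)) = Mul(42371, Rational(-5, 133119)) = Rational(-30265, 19017)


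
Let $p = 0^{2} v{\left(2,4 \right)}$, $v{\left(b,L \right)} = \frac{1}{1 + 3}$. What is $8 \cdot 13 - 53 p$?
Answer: $104$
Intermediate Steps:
$v{\left(b,L \right)} = \frac{1}{4}$
$p = 0$ ($p = 0^{2} \cdot \frac{1}{4} = 0 \cdot \frac{1}{4} = 0$)
$8 \cdot 13 - 53 p = 8 \cdot 13 - 0 = 104 + 0 = 104$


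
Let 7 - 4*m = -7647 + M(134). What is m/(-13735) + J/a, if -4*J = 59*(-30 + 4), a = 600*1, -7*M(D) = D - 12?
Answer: 11526643/23074800 ≈ 0.49953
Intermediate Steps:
M(D) = 12/7 - D/7 (M(D) = -(D - 12)/7 = -(-12 + D)/7 = 12/7 - D/7)
a = 600
J = 767/2 (J = -59*(-30 + 4)/4 = -59*(-26)/4 = -¼*(-1534) = 767/2 ≈ 383.50)
m = 13425/7 (m = 7/4 - (-7647 + (12/7 - ⅐*134))/4 = 7/4 - (-7647 + (12/7 - 134/7))/4 = 7/4 - (-7647 - 122/7)/4 = 7/4 - ¼*(-53651/7) = 7/4 + 53651/28 = 13425/7 ≈ 1917.9)
m/(-13735) + J/a = (13425/7)/(-13735) + (767/2)/600 = (13425/7)*(-1/13735) + (767/2)*(1/600) = -2685/19229 + 767/1200 = 11526643/23074800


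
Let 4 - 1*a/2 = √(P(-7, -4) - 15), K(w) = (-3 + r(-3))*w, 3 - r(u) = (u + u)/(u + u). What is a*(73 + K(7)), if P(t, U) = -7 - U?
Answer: 528 - 396*I*√2 ≈ 528.0 - 560.03*I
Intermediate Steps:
r(u) = 2 (r(u) = 3 - (u + u)/(u + u) = 3 - 2*u/(2*u) = 3 - 2*u*1/(2*u) = 3 - 1*1 = 3 - 1 = 2)
K(w) = -w (K(w) = (-3 + 2)*w = -w)
a = 8 - 6*I*√2 (a = 8 - 2*√((-7 - 1*(-4)) - 15) = 8 - 2*√((-7 + 4) - 15) = 8 - 2*√(-3 - 15) = 8 - 6*I*√2 ≈ 8.0 - 8.4853*I)
a*(73 + K(7)) = (8 - 6*I*√2)*(73 - 1*7) = (8 - 6*I*√2)*(73 - 7) = (8 - 6*I*√2)*66 = 528 - 396*I*√2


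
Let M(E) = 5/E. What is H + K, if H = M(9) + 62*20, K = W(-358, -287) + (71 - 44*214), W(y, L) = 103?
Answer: -72013/9 ≈ -8001.4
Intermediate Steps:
K = -9242 (K = 103 + (71 - 44*214) = 103 + (71 - 9416) = 103 - 9345 = -9242)
H = 11165/9 (H = 5/9 + 62*20 = 5*(1/9) + 1240 = 5/9 + 1240 = 11165/9 ≈ 1240.6)
H + K = 11165/9 - 9242 = -72013/9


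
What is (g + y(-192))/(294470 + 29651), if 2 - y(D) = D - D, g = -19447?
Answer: -19445/324121 ≈ -0.059993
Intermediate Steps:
y(D) = 2 (y(D) = 2 - (D - D) = 2 - 1*0 = 2 + 0 = 2)
(g + y(-192))/(294470 + 29651) = (-19447 + 2)/(294470 + 29651) = -19445/324121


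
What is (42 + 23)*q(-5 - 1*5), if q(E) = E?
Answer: -650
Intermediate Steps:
(42 + 23)*q(-5 - 1*5) = (42 + 23)*(-5 - 1*5) = 65*(-5 - 5) = 65*(-10) = -650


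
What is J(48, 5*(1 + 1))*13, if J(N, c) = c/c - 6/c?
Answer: 26/5 ≈ 5.2000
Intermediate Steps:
J(N, c) = 1 - 6/c
J(48, 5*(1 + 1))*13 = ((-6 + 5*(1 + 1))/((5*(1 + 1))))*13 = ((-6 + 5*2)/((5*2)))*13 = ((-6 + 10)/10)*13 = ((1/10)*4)*13 = (2/5)*13 = 26/5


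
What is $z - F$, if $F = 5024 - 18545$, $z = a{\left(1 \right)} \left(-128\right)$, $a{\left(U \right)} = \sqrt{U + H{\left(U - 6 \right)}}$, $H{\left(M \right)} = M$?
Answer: $13521 - 256 i \approx 13521.0 - 256.0 i$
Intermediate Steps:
$a{\left(U \right)} = \sqrt{-6 + 2 U}$ ($a{\left(U \right)} = \sqrt{U + \left(U - 6\right)} = \sqrt{U + \left(-6 + U\right)} = \sqrt{-6 + 2 U}$)
$z = - 256 i$ ($z = \sqrt{-6 + 2 \cdot 1} \left(-128\right) = \sqrt{-6 + 2} \left(-128\right) = \sqrt{-4} \left(-128\right) = 2 i \left(-128\right) = - 256 i \approx - 256.0 i$)
$F = -13521$ ($F = 5024 - 18545 = -13521$)
$z - F = - 256 i - -13521 = - 256 i + 13521 = 13521 - 256 i$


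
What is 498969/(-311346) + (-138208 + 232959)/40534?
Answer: 257642650/350558299 ≈ 0.73495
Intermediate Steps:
498969/(-311346) + (-138208 + 232959)/40534 = 498969*(-1/311346) + 94751*(1/40534) = -55441/34594 + 94751/40534 = 257642650/350558299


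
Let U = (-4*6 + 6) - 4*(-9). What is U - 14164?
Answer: -14146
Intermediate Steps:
U = 18 (U = (-24 + 6) + 36 = -18 + 36 = 18)
U - 14164 = 18 - 14164 = -14146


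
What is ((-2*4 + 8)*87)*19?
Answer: 0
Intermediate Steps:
((-2*4 + 8)*87)*19 = ((-8 + 8)*87)*19 = (0*87)*19 = 0*19 = 0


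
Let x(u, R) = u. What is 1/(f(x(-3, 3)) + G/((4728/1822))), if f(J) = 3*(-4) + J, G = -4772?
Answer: -591/1095688 ≈ -0.00053939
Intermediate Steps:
f(J) = -12 + J
1/(f(x(-3, 3)) + G/((4728/1822))) = 1/((-12 - 3) - 4772/(4728/1822)) = 1/(-15 - 4772/(4728*(1/1822))) = 1/(-15 - 4772/2364/911) = 1/(-15 - 4772*911/2364) = 1/(-15 - 1086823/591) = 1/(-1095688/591) = -591/1095688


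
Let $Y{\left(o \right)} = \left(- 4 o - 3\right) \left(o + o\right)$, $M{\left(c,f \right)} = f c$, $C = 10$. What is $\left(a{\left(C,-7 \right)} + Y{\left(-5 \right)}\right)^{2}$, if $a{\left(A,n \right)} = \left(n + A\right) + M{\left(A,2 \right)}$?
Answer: $21609$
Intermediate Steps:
$M{\left(c,f \right)} = c f$
$a{\left(A,n \right)} = n + 3 A$ ($a{\left(A,n \right)} = \left(n + A\right) + A 2 = \left(A + n\right) + 2 A = n + 3 A$)
$Y{\left(o \right)} = 2 o \left(-3 - 4 o\right)$ ($Y{\left(o \right)} = \left(-3 - 4 o\right) 2 o = 2 o \left(-3 - 4 o\right)$)
$\left(a{\left(C,-7 \right)} + Y{\left(-5 \right)}\right)^{2} = \left(\left(-7 + 3 \cdot 10\right) - - 10 \left(3 + 4 \left(-5\right)\right)\right)^{2} = \left(\left(-7 + 30\right) - - 10 \left(3 - 20\right)\right)^{2} = \left(23 - \left(-10\right) \left(-17\right)\right)^{2} = \left(23 - 170\right)^{2} = \left(-147\right)^{2} = 21609$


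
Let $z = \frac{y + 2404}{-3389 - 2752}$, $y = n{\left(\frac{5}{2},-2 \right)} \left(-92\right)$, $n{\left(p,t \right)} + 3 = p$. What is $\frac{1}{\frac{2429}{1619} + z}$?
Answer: $\frac{9942279}{10949939} \approx 0.90798$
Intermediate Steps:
$n{\left(p,t \right)} = -3 + p$
$y = 46$ ($y = \left(-3 + \frac{5}{2}\right) \left(-92\right) = \left(- \frac{1}{2}\right) \left(-92\right) = 46$)
$z = - \frac{2450}{6141}$ ($z = \frac{46 + 2404}{-3389 - 2752} = \frac{2450}{-6141} = 2450 \left(- \frac{1}{6141}\right) = - \frac{2450}{6141} \approx -0.39896$)
$\frac{1}{\frac{2429}{1619} + z} = \frac{1}{\frac{2429}{1619} - \frac{2450}{6141}} = \frac{1}{\frac{10949939}{9942279}} = \frac{9942279}{10949939}$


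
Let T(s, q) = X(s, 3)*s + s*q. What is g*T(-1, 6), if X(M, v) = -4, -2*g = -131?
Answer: -131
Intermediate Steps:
g = 131/2 (g = -½*(-131) = 131/2 ≈ 65.500)
T(s, q) = -4*s + q*s (T(s, q) = -4*s + s*q = -4*s + q*s)
g*T(-1, 6) = 131*(-(-4 + 6))/2 = 131*(-1*2)/2 = (131/2)*(-2) = -131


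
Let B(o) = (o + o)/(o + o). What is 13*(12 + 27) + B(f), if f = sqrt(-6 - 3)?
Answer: 508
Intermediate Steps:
f = 3*I (f = sqrt(-9) = 3*I ≈ 3.0*I)
B(o) = 1 (B(o) = (2*o)/((2*o)) = (2*o)*(1/(2*o)) = 1)
13*(12 + 27) + B(f) = 13*(12 + 27) + 1 = 13*39 + 1 = 507 + 1 = 508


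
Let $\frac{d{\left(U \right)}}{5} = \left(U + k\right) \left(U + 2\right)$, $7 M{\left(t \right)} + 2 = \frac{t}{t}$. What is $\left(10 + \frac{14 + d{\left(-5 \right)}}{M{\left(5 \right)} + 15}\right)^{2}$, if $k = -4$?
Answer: $\frac{4338889}{10816} \approx 401.15$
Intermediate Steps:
$M{\left(t \right)} = - \frac{1}{7}$ ($M{\left(t \right)} = - \frac{2}{7} + \frac{t \frac{1}{t}}{7} = - \frac{2}{7} + \frac{1}{7} \cdot 1 = - \frac{2}{7} + \frac{1}{7} = - \frac{1}{7}$)
$d{\left(U \right)} = 5 \left(-4 + U\right) \left(2 + U\right)$ ($d{\left(U \right)} = 5 \left(U - 4\right) \left(U + 2\right) = 5 \left(-4 + U\right) \left(2 + U\right)$)
$\left(10 + \frac{14 + d{\left(-5 \right)}}{M{\left(5 \right)} + 15}\right)^{2} = \left(10 + \frac{14 - \left(-10 - 125\right)}{- \frac{1}{7} + 15}\right)^{2} = \left(10 + \frac{14 + \left(-40 + 50 + 5 \cdot 25\right)}{\frac{104}{7}}\right)^{2} = \left(10 + \left(14 + \left(-40 + 50 + 125\right)\right) \frac{7}{104}\right)^{2} = \left(10 + \left(14 + 135\right) \frac{7}{104}\right)^{2} = \left(10 + 149 \cdot \frac{7}{104}\right)^{2} = \left(10 + \frac{1043}{104}\right)^{2} = \left(\frac{2083}{104}\right)^{2} = \frac{4338889}{10816}$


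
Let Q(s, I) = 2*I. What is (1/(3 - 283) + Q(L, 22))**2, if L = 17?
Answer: 151757761/78400 ≈ 1935.7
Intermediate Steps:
(1/(3 - 283) + Q(L, 22))**2 = (1/(3 - 283) + 2*22)**2 = (1/(-280) + 44)**2 = (-1/280 + 44)**2 = (12319/280)**2 = 151757761/78400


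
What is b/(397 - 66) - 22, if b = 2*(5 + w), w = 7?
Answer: -7258/331 ≈ -21.927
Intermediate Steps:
b = 24 (b = 2*(5 + 7) = 2*12 = 24)
b/(397 - 66) - 22 = 24/(397 - 66) - 22 = 24/331 - 22 = -7258/331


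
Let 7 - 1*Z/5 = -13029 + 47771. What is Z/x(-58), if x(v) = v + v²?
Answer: -173675/3306 ≈ -52.533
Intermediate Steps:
Z = -173675 (Z = 35 - 5*(-13029 + 47771) = 35 - 5*34742 = 35 - 173710 = -173675)
Z/x(-58) = -173675*(-1/(58*(1 - 58))) = -173675/((-58*(-57))) = -173675/3306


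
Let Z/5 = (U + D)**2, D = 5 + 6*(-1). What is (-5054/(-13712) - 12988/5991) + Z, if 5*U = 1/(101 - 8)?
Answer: 1882348764407/592085976840 ≈ 3.1792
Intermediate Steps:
D = -1 (D = 5 - 6 = -1)
U = 1/465 (U = 1/(5*(101 - 8)) = (1/5)/93 = (1/5)*(1/93) = 1/465 ≈ 0.0021505)
Z = 215296/43245 (Z = 5*(1/465 - 1)**2 = 5*(-464/465)**2 = 5*(215296/216225) = 215296/43245 ≈ 4.9785)
(-5054/(-13712) - 12988/5991) + Z = (-5054/(-13712) - 12988/5991) + 215296/43245 = (-5054*(-1/13712) - 12988*1/5991) + 215296/43245 = (2527/6856 - 12988/5991) + 215296/43245 = -73906471/41074296 + 215296/43245 = 1882348764407/592085976840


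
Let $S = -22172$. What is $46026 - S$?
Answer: $68198$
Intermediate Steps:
$46026 - S = 46026 - -22172 = 46026 + 22172 = 68198$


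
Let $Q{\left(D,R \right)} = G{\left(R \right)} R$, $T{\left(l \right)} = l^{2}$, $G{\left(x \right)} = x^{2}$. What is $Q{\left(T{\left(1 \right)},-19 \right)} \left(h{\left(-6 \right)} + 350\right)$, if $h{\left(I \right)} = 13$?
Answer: $-2489817$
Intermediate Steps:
$Q{\left(D,R \right)} = R^{3}$ ($Q{\left(D,R \right)} = R^{2} R = R^{3}$)
$Q{\left(T{\left(1 \right)},-19 \right)} \left(h{\left(-6 \right)} + 350\right) = \left(-19\right)^{3} \left(13 + 350\right) = \left(-6859\right) 363 = -2489817$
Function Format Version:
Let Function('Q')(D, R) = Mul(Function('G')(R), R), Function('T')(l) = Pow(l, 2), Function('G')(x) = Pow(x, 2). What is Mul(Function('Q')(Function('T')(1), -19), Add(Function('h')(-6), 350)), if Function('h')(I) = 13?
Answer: -2489817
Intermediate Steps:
Function('Q')(D, R) = Pow(R, 3) (Function('Q')(D, R) = Mul(Pow(R, 2), R) = Pow(R, 3))
Mul(Function('Q')(Function('T')(1), -19), Add(Function('h')(-6), 350)) = Mul(Pow(-19, 3), Add(13, 350)) = Mul(-6859, 363) = -2489817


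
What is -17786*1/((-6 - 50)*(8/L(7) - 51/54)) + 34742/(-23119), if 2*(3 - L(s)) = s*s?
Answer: -80061771701/329815654 ≈ -242.75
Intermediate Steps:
L(s) = 3 - s²/2 (L(s) = 3 - s*s/2 = 3 - s²/2)
-17786*1/((-6 - 50)*(8/L(7) - 51/54)) + 34742/(-23119) = -17786*1/((-6 - 50)*(8/(3 - ½*7²) - 51/54)) + 34742/(-23119) = -17786*(-1/(56*(8/(3 - ½*49) - 51*1/54))) + 34742*(-1/23119) = -17786*(-1/(56*(8/(3 - 49/2) - 17/18))) - 34742/23119 = -17786*(-1/(56*(8/(-43/2) - 17/18))) - 34742/23119 = -17786*(-1/(56*(8*(-2/43) - 17/18))) - 34742/23119 = -17786*(-1/(56*(-16/43 - 17/18))) - 34742/23119 = -17786/((-1019/774*(-56))) - 34742/23119 = -17786/28532/387 - 34742/23119 = -17786*387/28532 - 34742/23119 = -3441591/14266 - 34742/23119 = -80061771701/329815654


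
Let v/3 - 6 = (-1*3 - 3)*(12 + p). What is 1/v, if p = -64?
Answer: 1/954 ≈ 0.0010482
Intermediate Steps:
v = 954 (v = 18 + 3*((-1*3 - 3)*(12 - 64)) = 18 + 3*((-3 - 3)*(-52)) = 18 + 3*(-6*(-52)) = 18 + 3*312 = 18 + 936 = 954)
1/v = 1/954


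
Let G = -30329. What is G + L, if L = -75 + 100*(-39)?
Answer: -34304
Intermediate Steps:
L = -3975 (L = -75 - 3900 = -3975)
G + L = -30329 - 3975 = -34304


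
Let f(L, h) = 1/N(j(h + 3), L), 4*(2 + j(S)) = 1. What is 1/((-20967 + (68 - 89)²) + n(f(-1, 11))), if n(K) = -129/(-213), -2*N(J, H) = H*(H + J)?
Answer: -71/1457303 ≈ -4.8720e-5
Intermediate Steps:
j(S) = -7/4 (j(S) = -2 + (¼)*1 = -2 + ¼ = -7/4)
N(J, H) = -H*(H + J)/2
f(L, h) = -2/(L*(-7/4 + L)) (f(L, h) = 1/(-L*(L - 7/4)/2) = 1/(-L*(-7/4 + L)/2) = -2/(L*(-7/4 + L)))
n(K) = 43/71 (n(K) = -129*(-1/213) = 43/71)
1/((-20967 + (68 - 89)²) + n(f(-1, 11))) = 1/((-20967 + (68 - 89)²) + 43/71) = 1/((-20967 + (-21)²) + 43/71) = 1/((-20967 + 441) + 43/71) = 1/(-20526 + 43/71) = 1/(-1457303/71) = -71/1457303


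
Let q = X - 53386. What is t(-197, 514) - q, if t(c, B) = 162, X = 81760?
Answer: -28212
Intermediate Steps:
q = 28374 (q = 81760 - 53386 = 28374)
t(-197, 514) - q = 162 - 1*28374 = 162 - 28374 = -28212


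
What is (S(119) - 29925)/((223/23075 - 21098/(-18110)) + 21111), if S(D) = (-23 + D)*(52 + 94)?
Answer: -221606138975/294084324021 ≈ -0.75355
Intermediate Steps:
S(D) = -3358 + 146*D (S(D) = (-23 + D)*146 = -3358 + 146*D)
(S(119) - 29925)/((223/23075 - 21098/(-18110)) + 21111) = ((-3358 + 146*119) - 29925)/((223/23075 - 21098/(-18110)) + 21111) = ((-3358 + 17374) - 29925)/((223*(1/23075) - 21098*(-1/18110)) + 21111) = (14016 - 29925)/((223/23075 + 10549/9055) + 21111) = -15909/(49087488/41788825 + 21111) = -15909/882252972063/41788825 = -15909*41788825/882252972063 = -221606138975/294084324021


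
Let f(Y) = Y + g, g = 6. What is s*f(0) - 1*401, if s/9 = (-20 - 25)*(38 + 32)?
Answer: -170501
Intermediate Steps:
s = -28350 (s = 9*((-20 - 25)*(38 + 32)) = 9*(-45*70) = 9*(-3150) = -28350)
f(Y) = 6 + Y (f(Y) = Y + 6 = 6 + Y)
s*f(0) - 1*401 = -28350*(6 + 0) - 1*401 = -28350*6 - 401 = -170100 - 401 = -170501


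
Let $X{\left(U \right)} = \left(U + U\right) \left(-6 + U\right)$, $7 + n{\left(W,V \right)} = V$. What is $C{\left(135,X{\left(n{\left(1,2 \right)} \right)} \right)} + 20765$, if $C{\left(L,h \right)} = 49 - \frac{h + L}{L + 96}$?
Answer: $\frac{686827}{33} \approx 20813.0$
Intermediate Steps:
$n{\left(W,V \right)} = -7 + V$
$X{\left(U \right)} = 2 U \left(-6 + U\right)$
$C{\left(L,h \right)} = 49 - \frac{L + h}{96 + L}$
$C{\left(135,X{\left(n{\left(1,2 \right)} \right)} \right)} + 20765 = \frac{4704 - 2 \left(-7 + 2\right) \left(-6 + \left(-7 + 2\right)\right) + 48 \cdot 135}{96 + 135} + 20765 = \frac{4704 - 2 \left(-5\right) \left(-6 - 5\right) + 6480}{231} + 20765 = \frac{4704 - 2 \left(-5\right) \left(-11\right) + 6480}{231} + 20765 = \frac{4704 - 110 + 6480}{231} + 20765 = \frac{1}{231} \cdot 11074 + 20765 = \frac{1582}{33} + 20765 = \frac{686827}{33}$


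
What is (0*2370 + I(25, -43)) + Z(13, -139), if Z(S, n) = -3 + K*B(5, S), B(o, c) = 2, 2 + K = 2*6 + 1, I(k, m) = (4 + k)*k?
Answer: 744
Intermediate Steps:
I(k, m) = k*(4 + k)
K = 11 (K = -2 + (2*6 + 1) = -2 + (12 + 1) = -2 + 13 = 11)
Z(S, n) = 19 (Z(S, n) = -3 + 11*2 = -3 + 22 = 19)
(0*2370 + I(25, -43)) + Z(13, -139) = (0*2370 + 25*(4 + 25)) + 19 = (0 + 25*29) + 19 = (0 + 725) + 19 = 725 + 19 = 744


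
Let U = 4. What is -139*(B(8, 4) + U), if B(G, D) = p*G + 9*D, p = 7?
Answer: -13344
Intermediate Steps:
B(G, D) = 7*G + 9*D
-139*(B(8, 4) + U) = -139*((7*8 + 9*4) + 4) = -139*((56 + 36) + 4) = -139*(92 + 4) = -139*96 = -13344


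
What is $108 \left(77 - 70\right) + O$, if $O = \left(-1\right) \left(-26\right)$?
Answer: $782$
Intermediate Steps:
$O = 26$
$108 \left(77 - 70\right) + O = 108 \left(77 - 70\right) + 26 = 108 \cdot 7 + 26 = 756 + 26 = 782$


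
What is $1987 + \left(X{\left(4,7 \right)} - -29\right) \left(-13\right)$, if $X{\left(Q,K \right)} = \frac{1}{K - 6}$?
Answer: $1597$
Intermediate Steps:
$X{\left(Q,K \right)} = \frac{1}{-6 + K}$
$1987 + \left(X{\left(4,7 \right)} - -29\right) \left(-13\right) = 1987 + \left(\frac{1}{-6 + 7} - -29\right) \left(-13\right) = 1987 + \left(1^{-1} + 29\right) \left(-13\right) = 1987 + \left(1 + 29\right) \left(-13\right) = 1987 + 30 \left(-13\right) = 1987 - 390 = 1597$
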